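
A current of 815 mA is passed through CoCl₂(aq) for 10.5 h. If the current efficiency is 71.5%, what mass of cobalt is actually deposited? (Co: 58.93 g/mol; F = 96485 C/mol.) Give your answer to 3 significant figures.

6.73 g

Q = 0.815 × 37800 = 30810 C
n(e⁻) = 30810 / 96485 = 0.3193 mol
Co²⁺ + 2e⁻ → Co, so theoretical m(Co) = 0.1597 × 58.93 = 9.411 g
Actual mass = 71.5% × 9.411 = 6.73 g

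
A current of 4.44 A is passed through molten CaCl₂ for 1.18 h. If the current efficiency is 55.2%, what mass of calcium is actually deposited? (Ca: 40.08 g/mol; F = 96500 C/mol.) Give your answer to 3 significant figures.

Q = 4.44 × 4248 = 18860 C
n(e⁻) = 18860 / 96500 = 0.1954 mol
Ca²⁺ + 2e⁻ → Ca, so theoretical m(Ca) = 0.09770 × 40.08 = 3.916 g
Actual mass = 55.2% × 3.916 = 2.16 g

2.16 g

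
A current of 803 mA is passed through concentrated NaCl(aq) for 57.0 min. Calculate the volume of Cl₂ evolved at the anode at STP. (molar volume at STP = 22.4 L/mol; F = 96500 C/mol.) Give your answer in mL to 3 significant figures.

Q = 0.803 A × 3420 s = 2746 C
Moles of electrons = 2746 / 96500 = 0.02846 mol
2Cl⁻ → Cl₂ + 2e⁻, so n(Cl₂) = 0.02846 / 2 = 0.01423 mol
V = 0.01423 × 22.4 = 0.3188 L
= 319 mL

319 mL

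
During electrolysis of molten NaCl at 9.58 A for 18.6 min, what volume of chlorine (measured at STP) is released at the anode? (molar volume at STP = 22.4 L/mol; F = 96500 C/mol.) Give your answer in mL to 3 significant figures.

Q = 9.58 A × 1116 s = 10690 C
n(e⁻) = Q/F = 10690/96500 = 0.1108 mol
2Cl⁻ → Cl₂ + 2e⁻, so n(Cl₂) = 0.1108 / 2 = 0.05540 mol
V = 0.05540 × 22.4 = 1.241 L
= 1240 mL

1240 mL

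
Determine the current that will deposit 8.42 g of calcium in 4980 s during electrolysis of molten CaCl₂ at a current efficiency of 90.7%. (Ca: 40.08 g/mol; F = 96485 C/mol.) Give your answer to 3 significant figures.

n(Ca) = 8.42 / 40.08 = 0.2101 mol
Ca²⁺ + 2e⁻ → Ca, so n(e⁻) = 2 × 0.2101 = 0.4202 mol
Q = 0.4202 × 96485 / 0.907 = 44700 C
I = Q / t = 44700 / 4980 s = 8.98 A

8.98 A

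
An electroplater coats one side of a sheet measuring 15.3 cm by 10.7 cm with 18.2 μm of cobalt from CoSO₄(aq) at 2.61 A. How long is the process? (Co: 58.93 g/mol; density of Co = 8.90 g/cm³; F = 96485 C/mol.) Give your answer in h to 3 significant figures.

0.924 h

Plated area = 15.3 × 10.7 = 163.7 cm²
Volume = 163.7 × 18.2×10⁻⁴ cm = 0.2979 cm³
m(Co) = 0.2979 × 8.90 = 2.651 g
n(Co) = 2.651 / 58.93 = 0.04499 mol; n(e⁻) = 2 × 0.04499 = 0.08998 mol
Q = 0.08998 × 96485 = 8682 C
t = 8682 / 2.61 = 3326 s = 0.924 h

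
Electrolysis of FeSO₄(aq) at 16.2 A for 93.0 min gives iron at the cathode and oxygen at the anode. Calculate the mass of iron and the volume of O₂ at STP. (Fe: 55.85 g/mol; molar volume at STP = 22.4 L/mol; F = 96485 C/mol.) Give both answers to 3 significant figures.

Q = 16.2 × 5580 = 90400 C; n(e⁻) = 90400 / 96485 = 0.9369 mol
Cathode: Fe²⁺ + 2e⁻ → Fe → n(Fe) = 0.9369/2 = 0.4685 mol → 26.2 g
Anode: 2H₂O → O₂ + 4H⁺ + 4e⁻ → n(O₂) = 0.9369/4 = 0.2342 mol → 5.25 L

26.2 g Fe; 5.25 L O₂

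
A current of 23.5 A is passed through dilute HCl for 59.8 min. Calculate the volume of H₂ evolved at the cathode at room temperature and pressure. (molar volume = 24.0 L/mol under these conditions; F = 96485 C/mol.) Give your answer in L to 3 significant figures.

Charge passed = 23.5 × 3588 = 84320 C
n(e⁻) = Q/F = 84320/96485 = 0.8739 mol
2H⁺ + 2e⁻ → H₂, so n(H₂) = 0.8739 / 2 = 0.4370 mol
V = 0.4370 × 24.0 = 10.49 L

10.5 L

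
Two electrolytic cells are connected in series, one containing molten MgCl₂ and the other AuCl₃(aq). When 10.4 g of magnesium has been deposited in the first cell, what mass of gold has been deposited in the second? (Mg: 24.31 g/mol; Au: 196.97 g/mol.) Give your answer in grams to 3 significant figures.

n(Mg) = 10.4 / 24.31 = 0.4278 mol
Mg²⁺ + 2e⁻ → Mg, so n(e⁻) = 2 × 0.4278 = 0.8556 mol
Same current for the same time ⇒ same n(e⁻) = 0.8556 mol in both cells.
Au³⁺ + 3e⁻ → Au, so n(Au) = 0.8556 / 3 = 0.2852 mol
m(Au) = 0.2852 × 196.97 = 56.2 g

56.2 g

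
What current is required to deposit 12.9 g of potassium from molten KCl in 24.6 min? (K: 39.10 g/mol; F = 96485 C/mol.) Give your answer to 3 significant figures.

n(K) = 12.9 / 39.10 = 0.3299 mol
K⁺ + e⁻ → K, so n(e⁻) = 0.3299 mol
Q = 0.3299 × 96485 = 31830 C
I = Q / t = 31830 / 1476 s = 21.6 A

21.6 A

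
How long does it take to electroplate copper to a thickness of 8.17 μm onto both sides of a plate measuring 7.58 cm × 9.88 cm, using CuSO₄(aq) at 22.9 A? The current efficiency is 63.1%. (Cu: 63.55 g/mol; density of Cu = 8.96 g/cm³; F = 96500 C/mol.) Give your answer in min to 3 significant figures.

3.84 min

Plated area = 2 × 7.58 × 9.88 = 149.8 cm²
Volume = 149.8 × 8.17×10⁻⁴ cm = 0.1224 cm³
m(Cu) = 0.1224 × 8.96 = 1.097 g
n(Cu) = 1.097 / 63.55 = 0.01726 mol; n(e⁻) = 2 × 0.01726 = 0.03452 mol
Q = 0.03452 × 96500 / 0.631 = 5279 C
t = 5279 / 22.9 = 230.5 s = 3.84 min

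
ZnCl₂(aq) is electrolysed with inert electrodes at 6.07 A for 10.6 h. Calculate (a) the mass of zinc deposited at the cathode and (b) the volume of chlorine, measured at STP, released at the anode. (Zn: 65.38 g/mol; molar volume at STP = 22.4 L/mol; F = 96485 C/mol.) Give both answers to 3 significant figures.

78.5 g Zn; 26.9 L Cl₂

Q = 6.07 × 38160 = 2.316×10^5 C; n(e⁻) = 2.316×10^5 / 96485 = 2.400 mol
Cathode: Zn²⁺ + 2e⁻ → Zn → n(Zn) = 2.400/2 = 1.200 mol → 78.5 g
Anode: 2Cl⁻ → Cl₂ + 2e⁻ → n(Cl₂) = 2.400/2 = 1.200 mol → 26.9 L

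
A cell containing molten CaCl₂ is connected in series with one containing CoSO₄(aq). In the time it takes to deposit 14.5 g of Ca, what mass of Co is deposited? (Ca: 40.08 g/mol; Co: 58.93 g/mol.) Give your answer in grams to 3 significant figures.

n(Ca) = 14.5 / 40.08 = 0.3618 mol
Ca²⁺ + 2e⁻ → Ca, so n(e⁻) = 2 × 0.3618 = 0.7236 mol
In series, the same 0.7236 mol of electrons flows through the second cell.
Co²⁺ + 2e⁻ → Co, so n(Co) = 0.7236 / 2 = 0.3618 mol
m(Co) = 0.3618 × 58.93 = 21.3 g

21.3 g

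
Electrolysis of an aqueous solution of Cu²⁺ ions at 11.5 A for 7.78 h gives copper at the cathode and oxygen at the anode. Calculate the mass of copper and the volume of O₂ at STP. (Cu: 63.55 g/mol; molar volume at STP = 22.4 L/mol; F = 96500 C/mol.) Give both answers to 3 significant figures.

Q = 11.5 × 28008 = 3.221×10^5 C; n(e⁻) = 3.221×10^5 / 96500 = 3.338 mol
Cathode: Cu²⁺ + 2e⁻ → Cu → n(Cu) = 3.338/2 = 1.669 mol → 106 g
Anode: 2H₂O → O₂ + 4H⁺ + 4e⁻ → n(O₂) = 3.338/4 = 0.8345 mol → 18.7 L

106 g Cu; 18.7 L O₂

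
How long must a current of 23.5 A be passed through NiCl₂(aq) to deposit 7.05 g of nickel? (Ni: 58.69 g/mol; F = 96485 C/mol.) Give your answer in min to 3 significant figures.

16.4 min

n(Ni) = 7.05 / 58.69 = 0.1201 mol
Ni²⁺ + 2e⁻ → Ni, so n(e⁻) = 2 × 0.1201 = 0.2402 mol
Q = 0.2402 × 96485 = 23180 C
t = Q / I = 23180 / 23.5 = 986.4 s = 16.4 min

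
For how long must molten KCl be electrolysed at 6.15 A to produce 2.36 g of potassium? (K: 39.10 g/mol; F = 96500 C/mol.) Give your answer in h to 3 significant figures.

n(K) = 2.36 / 39.10 = 0.06036 mol
K⁺ + e⁻ → K, so n(e⁻) = 0.06036 mol
Q = 0.06036 × 96500 = 5825 C
t = Q / I = 5825 / 6.15 = 947.2 s = 0.263 h

0.263 h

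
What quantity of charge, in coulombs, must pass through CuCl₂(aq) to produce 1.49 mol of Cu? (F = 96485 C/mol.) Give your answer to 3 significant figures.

2.88×10^5 C

Cu²⁺ + 2e⁻ → Cu, so n(e⁻) = 2 × 1.49 = 2.980 mol
Q = 2.980 × 96485 = 2.875×10^5 C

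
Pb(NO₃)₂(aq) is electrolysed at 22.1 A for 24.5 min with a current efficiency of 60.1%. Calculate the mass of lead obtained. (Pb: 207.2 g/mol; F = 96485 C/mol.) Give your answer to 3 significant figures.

21.0 g

Q = 22.1 × 1470 = 32490 C
n(e⁻) = 32490 / 96485 = 0.3367 mol
Pb²⁺ + 2e⁻ → Pb, so theoretical m(Pb) = 0.1684 × 207.2 = 34.89 g
Actual mass = 60.1% × 34.89 = 21.0 g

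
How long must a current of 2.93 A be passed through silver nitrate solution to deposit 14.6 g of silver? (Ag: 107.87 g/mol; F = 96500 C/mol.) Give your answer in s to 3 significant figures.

4460 s

n(Ag) = 14.6 / 107.87 = 0.1353 mol
Ag⁺ + e⁻ → Ag, so n(e⁻) = 0.1353 mol
Q = 0.1353 × 96500 = 13060 C
t = Q / I = 13060 / 2.93 = 4457 s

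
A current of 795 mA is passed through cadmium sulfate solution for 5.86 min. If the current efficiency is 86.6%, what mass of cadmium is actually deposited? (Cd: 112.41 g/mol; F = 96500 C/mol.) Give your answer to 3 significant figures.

0.141 g

Q = 0.795 × 351.6 = 279.5 C
n(e⁻) = 279.5 / 96500 = 0.002896 mol
Cd²⁺ + 2e⁻ → Cd, so theoretical m(Cd) = 0.001448 × 112.41 = 0.1628 g
Actual mass = 86.6% × 0.1628 = 0.141 g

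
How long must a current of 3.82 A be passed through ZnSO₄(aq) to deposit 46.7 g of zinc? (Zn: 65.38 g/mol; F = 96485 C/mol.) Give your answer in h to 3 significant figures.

n(Zn) = 46.7 / 65.38 = 0.7143 mol
Zn²⁺ + 2e⁻ → Zn, so n(e⁻) = 2 × 0.7143 = 1.429 mol
Q = 1.429 × 96485 = 1.379×10^5 C
t = Q / I = 1.379×10^5 / 3.82 = 36100 s = 10.0 h

10.0 h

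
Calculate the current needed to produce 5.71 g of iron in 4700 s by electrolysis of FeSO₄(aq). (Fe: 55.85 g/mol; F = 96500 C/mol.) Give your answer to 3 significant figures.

4.20 A

n(Fe) = 5.71 / 55.85 = 0.1022 mol
Fe²⁺ + 2e⁻ → Fe, so n(e⁻) = 2 × 0.1022 = 0.2044 mol
Q = 0.2044 × 96500 = 19720 C
I = Q / t = 19720 / 4700 s = 4.20 A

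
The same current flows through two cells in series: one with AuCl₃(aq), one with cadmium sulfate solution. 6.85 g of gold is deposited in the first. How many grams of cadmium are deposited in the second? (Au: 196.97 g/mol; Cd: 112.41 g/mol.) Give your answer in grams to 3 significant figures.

5.86 g

n(Au) = 6.85 / 196.97 = 0.03478 mol
Au³⁺ + 3e⁻ → Au, so n(e⁻) = 3 × 0.03478 = 0.1043 mol
Since the cells are in series, n(e⁻) in the Cd cell is also 0.1043 mol.
Cd²⁺ + 2e⁻ → Cd, so n(Cd) = 0.1043 / 2 = 0.05215 mol
m(Cd) = 0.05215 × 112.41 = 5.86 g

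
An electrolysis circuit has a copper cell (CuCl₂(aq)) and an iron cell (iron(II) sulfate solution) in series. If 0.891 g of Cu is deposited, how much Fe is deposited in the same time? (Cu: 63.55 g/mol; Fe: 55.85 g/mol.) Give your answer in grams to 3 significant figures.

n(Cu) = 0.891 / 63.55 = 0.01402 mol
Cu²⁺ + 2e⁻ → Cu, so n(e⁻) = 2 × 0.01402 = 0.02804 mol
Same current for the same time ⇒ same n(e⁻) = 0.02804 mol in both cells.
Fe²⁺ + 2e⁻ → Fe, so n(Fe) = 0.02804 / 2 = 0.01402 mol
m(Fe) = 0.01402 × 55.85 = 0.783 g

0.783 g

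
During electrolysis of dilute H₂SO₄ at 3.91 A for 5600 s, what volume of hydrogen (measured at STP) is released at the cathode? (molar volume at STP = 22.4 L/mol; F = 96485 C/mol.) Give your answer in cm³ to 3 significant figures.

2540 cm³

Q = 3.91 A × 5600 s = 21900 C
n(e⁻) = Q/F = 21900/96485 = 0.2270 mol
2H⁺ + 2e⁻ → H₂, so n(H₂) = 0.2270 / 2 = 0.1135 mol
V = 0.1135 × 22.4 = 2.542 L
= 2540 cm³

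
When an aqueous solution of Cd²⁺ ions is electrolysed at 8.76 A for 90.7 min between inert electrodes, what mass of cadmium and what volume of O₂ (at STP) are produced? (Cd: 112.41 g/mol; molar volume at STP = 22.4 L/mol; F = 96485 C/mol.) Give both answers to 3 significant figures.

Q = 8.76 × 5442 = 47670 C; n(e⁻) = 47670 / 96485 = 0.4941 mol
Cathode: Cd²⁺ + 2e⁻ → Cd → n(Cd) = 0.4941/2 = 0.2471 mol → 27.8 g
Anode: 2H₂O → O₂ + 4H⁺ + 4e⁻ → n(O₂) = 0.4941/4 = 0.1235 mol → 2.77 L

27.8 g Cd; 2.77 L O₂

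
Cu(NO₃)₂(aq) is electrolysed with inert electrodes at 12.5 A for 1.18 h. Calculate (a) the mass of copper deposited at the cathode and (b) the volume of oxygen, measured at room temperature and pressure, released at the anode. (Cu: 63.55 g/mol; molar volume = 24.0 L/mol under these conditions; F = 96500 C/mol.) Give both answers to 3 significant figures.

Q = 12.5 × 4248 = 53100 C; n(e⁻) = 53100 / 96500 = 0.5503 mol
Cathode: Cu²⁺ + 2e⁻ → Cu → n(Cu) = 0.5503/2 = 0.2752 mol → 17.5 g
Anode: 2H₂O → O₂ + 4H⁺ + 4e⁻ → n(O₂) = 0.5503/4 = 0.1376 mol → 3.30 L

17.5 g Cu; 3.30 L O₂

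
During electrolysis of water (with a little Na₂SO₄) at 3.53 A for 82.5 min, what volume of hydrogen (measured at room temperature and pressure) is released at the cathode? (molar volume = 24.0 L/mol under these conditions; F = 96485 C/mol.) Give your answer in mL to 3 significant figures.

Q = 3.53 A × 4950 s = 17470 C
Moles of electrons = 17470 / 96485 = 0.1811 mol
2H⁺ + 2e⁻ → H₂, so n(H₂) = 0.1811 / 2 = 0.09055 mol
V = 0.09055 × 24.0 = 2.173 L
= 2170 mL

2170 mL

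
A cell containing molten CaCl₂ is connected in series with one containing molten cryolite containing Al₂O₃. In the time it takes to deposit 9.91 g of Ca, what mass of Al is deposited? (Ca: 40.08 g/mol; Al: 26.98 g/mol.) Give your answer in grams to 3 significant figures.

4.45 g

n(Ca) = 9.91 / 40.08 = 0.2473 mol
Ca²⁺ + 2e⁻ → Ca, so n(e⁻) = 2 × 0.2473 = 0.4946 mol
The cells are in series, so the same charge (and hence the same n(e⁻) = 0.4946 mol) passes through both.
Al³⁺ + 3e⁻ → Al, so n(Al) = 0.4946 / 3 = 0.1649 mol
m(Al) = 0.1649 × 26.98 = 4.45 g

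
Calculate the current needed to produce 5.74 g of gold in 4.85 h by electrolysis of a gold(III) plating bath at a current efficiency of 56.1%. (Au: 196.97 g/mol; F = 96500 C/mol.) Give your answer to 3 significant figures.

0.861 A

n(Au) = 5.74 / 196.97 = 0.02914 mol
Au³⁺ + 3e⁻ → Au, so n(e⁻) = 3 × 0.02914 = 0.08742 mol
Q = 0.08742 × 96500 / 0.561 = 15040 C
I = Q / t = 15040 / 17460 s = 0.861 A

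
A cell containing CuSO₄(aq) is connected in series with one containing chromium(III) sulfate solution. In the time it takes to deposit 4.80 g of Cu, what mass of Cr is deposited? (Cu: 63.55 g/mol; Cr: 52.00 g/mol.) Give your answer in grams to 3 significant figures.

n(Cu) = 4.80 / 63.55 = 0.07553 mol
Cu²⁺ + 2e⁻ → Cu, so n(e⁻) = 2 × 0.07553 = 0.1511 mol
The cells are in series, so the same charge (and hence the same n(e⁻) = 0.1511 mol) passes through both.
Cr³⁺ + 3e⁻ → Cr, so n(Cr) = 0.1511 / 3 = 0.05037 mol
m(Cr) = 0.05037 × 52.00 = 2.62 g

2.62 g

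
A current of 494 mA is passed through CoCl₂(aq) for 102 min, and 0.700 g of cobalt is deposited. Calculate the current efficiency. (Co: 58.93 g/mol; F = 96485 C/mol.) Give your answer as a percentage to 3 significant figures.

75.8%

Q = 0.494 × 6120 = 3023 C
n(e⁻) = 3023 / 96485 = 0.03133 mol
Co²⁺ + 2e⁻ → Co, so theoretical n(Co) = 0.01567 mol → 0.9234 g
Efficiency = 0.700 / 0.9234 = 0.7581 = 75.8%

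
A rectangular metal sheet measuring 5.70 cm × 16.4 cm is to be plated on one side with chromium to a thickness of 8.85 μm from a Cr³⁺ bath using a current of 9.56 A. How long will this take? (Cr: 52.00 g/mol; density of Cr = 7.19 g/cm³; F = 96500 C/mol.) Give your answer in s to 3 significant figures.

346 s

Plated area = 5.70 × 16.4 = 93.48 cm²
Volume = 93.48 × 8.85×10⁻⁴ cm = 0.08273 cm³
m(Cr) = 0.08273 × 7.19 = 0.5948 g
n(Cr) = 0.5948 / 52.00 = 0.01144 mol; n(e⁻) = 3 × 0.01144 = 0.03432 mol
Q = 0.03432 × 96500 = 3312 C
t = 3312 / 9.56 = 346.4 s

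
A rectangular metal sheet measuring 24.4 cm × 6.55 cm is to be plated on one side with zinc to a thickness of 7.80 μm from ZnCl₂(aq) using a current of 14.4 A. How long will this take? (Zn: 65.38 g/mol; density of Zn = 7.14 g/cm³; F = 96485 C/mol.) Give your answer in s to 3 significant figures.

182 s

Plated area = 24.4 × 6.55 = 159.8 cm²
Volume = 159.8 × 7.80×10⁻⁴ cm = 0.1246 cm³
m(Zn) = 0.1246 × 7.14 = 0.8896 g
n(Zn) = 0.8896 / 65.38 = 0.01361 mol; n(e⁻) = 2 × 0.01361 = 0.02722 mol
Q = 0.02722 × 96485 = 2626 C
t = 2626 / 14.4 = 182.4 s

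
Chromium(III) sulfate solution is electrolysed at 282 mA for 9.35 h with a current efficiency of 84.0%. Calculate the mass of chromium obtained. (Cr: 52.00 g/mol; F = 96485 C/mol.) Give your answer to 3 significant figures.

1.43 g

Q = 0.282 × 33660 = 9492 C
n(e⁻) = 9492 / 96485 = 0.09838 mol
Cr³⁺ + 3e⁻ → Cr, so theoretical m(Cr) = 0.03279 × 52.00 = 1.705 g
Actual mass = 84.0% × 1.705 = 1.43 g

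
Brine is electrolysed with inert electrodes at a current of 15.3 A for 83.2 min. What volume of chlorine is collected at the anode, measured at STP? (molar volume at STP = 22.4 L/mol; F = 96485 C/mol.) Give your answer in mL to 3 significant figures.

8870 mL

Q = It = 15.3 × 4992 = 76380 C
Moles of electrons = 76380 / 96485 = 0.7916 mol
2Cl⁻ → Cl₂ + 2e⁻, so n(Cl₂) = 0.7916 / 2 = 0.3958 mol
V = 0.3958 × 22.4 = 8.866 L
= 8870 mL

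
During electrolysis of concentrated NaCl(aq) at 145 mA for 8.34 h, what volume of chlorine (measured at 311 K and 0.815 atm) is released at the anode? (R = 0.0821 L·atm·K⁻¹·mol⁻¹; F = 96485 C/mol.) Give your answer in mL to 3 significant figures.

Q = It = 0.145 × 30024 = 4353 C
n(e⁻) = Q/F = 4353/96485 = 0.04512 mol
2Cl⁻ → Cl₂ + 2e⁻, so n(Cl₂) = 0.04512 / 2 = 0.02256 mol
V = nRT/P = 0.02256 × 0.0821 × 311 / 0.815 = 0.7068 L
= 707 mL

707 mL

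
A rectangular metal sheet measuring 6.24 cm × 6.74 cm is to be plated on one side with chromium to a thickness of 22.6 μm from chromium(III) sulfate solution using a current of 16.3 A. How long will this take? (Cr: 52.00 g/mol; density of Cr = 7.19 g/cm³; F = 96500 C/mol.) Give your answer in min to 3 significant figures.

3.89 min

Plated area = 6.24 × 6.74 = 42.06 cm²
Volume = 42.06 × 22.6×10⁻⁴ cm = 0.09506 cm³
m(Cr) = 0.09506 × 7.19 = 0.6835 g
n(Cr) = 0.6835 / 52.00 = 0.01314 mol; n(e⁻) = 3 × 0.01314 = 0.03942 mol
Q = 0.03942 × 96500 = 3804 C
t = 3804 / 16.3 = 233.4 s = 3.89 min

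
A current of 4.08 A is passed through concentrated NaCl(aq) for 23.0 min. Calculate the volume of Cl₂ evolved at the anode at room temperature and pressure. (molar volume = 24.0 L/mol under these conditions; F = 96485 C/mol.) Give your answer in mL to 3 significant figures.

Charge passed = 4.08 × 1380 = 5630 C
n(e⁻) = 5630 / 96485 = 0.05835 mol
2Cl⁻ → Cl₂ + 2e⁻, so n(Cl₂) = 0.05835 / 2 = 0.02918 mol
V = 0.02918 × 24.0 = 0.7003 L
= 700 mL

700 mL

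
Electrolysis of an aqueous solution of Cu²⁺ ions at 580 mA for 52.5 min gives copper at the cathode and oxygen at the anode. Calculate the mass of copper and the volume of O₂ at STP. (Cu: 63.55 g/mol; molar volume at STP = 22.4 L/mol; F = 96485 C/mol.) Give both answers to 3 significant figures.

Q = 0.580 × 3150 = 1827 C; n(e⁻) = 1827 / 96485 = 0.01894 mol
Cathode: Cu²⁺ + 2e⁻ → Cu → n(Cu) = 0.01894/2 = 0.009470 mol → 0.602 g
Anode: 2H₂O → O₂ + 4H⁺ + 4e⁻ → n(O₂) = 0.01894/4 = 0.004735 mol → 0.106 L

0.602 g Cu; 0.106 L O₂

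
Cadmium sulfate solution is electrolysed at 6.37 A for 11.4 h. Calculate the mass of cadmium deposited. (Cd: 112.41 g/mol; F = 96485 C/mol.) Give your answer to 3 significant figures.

152 g

Charge passed = 6.37 × 41040 = 2.614×10^5 C
n(e⁻) = Q/F = 2.614×10^5/96485 = 2.709 mol
Cd²⁺ + 2e⁻ → Cd, so n(Cd) = 2.709 / 2 = 1.355 mol
m = 1.355 × 112.41 = 152 g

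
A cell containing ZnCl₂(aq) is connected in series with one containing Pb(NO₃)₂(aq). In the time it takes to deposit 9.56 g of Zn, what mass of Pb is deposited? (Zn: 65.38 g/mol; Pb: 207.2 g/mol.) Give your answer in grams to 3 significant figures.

n(Zn) = 9.56 / 65.38 = 0.1462 mol
Zn²⁺ + 2e⁻ → Zn, so n(e⁻) = 2 × 0.1462 = 0.2924 mol
In series, the same 0.2924 mol of electrons flows through the second cell.
Pb²⁺ + 2e⁻ → Pb, so n(Pb) = 0.2924 / 2 = 0.1462 mol
m(Pb) = 0.1462 × 207.2 = 30.3 g

30.3 g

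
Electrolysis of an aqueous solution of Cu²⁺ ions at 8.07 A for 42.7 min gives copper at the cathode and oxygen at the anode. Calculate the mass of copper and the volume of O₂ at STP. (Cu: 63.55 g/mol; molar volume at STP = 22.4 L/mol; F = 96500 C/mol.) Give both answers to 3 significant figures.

6.81 g Cu; 1.20 L O₂

Q = 8.07 × 2562 = 20680 C; n(e⁻) = 20680 / 96500 = 0.2143 mol
Cathode: Cu²⁺ + 2e⁻ → Cu → n(Cu) = 0.2143/2 = 0.1072 mol → 6.81 g
Anode: 2H₂O → O₂ + 4H⁺ + 4e⁻ → n(O₂) = 0.2143/4 = 0.05358 mol → 1.20 L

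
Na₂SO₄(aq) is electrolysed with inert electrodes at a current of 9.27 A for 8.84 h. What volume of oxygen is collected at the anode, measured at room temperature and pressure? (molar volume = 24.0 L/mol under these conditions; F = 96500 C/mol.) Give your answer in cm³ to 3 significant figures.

Q = It = 9.27 × 31824 = 2.950×10^5 C
Moles of electrons = 2.950×10^5 / 96500 = 3.057 mol
2H₂O → O₂ + 4H⁺ + 4e⁻, so n(O₂) = 3.057 / 4 = 0.7643 mol
V = 0.7643 × 24.0 = 18.34 L
= 18300 cm³

18300 cm³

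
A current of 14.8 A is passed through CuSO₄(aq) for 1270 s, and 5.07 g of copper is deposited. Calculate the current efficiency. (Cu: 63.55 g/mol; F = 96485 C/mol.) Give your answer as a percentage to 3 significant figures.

81.9%

Q = 14.8 × 1270 = 18800 C
n(e⁻) = 18800 / 96485 = 0.1948 mol
Cu²⁺ + 2e⁻ → Cu, so theoretical n(Cu) = 0.09740 mol → 6.190 g
Efficiency = 5.07 / 6.190 = 0.8191 = 81.9%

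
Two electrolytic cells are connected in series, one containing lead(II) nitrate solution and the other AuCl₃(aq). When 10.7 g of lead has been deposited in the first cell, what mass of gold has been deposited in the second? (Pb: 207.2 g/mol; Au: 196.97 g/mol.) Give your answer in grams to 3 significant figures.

n(Pb) = 10.7 / 207.2 = 0.05164 mol
Pb²⁺ + 2e⁻ → Pb, so n(e⁻) = 2 × 0.05164 = 0.1033 mol
Same current for the same time ⇒ same n(e⁻) = 0.1033 mol in both cells.
Au³⁺ + 3e⁻ → Au, so n(Au) = 0.1033 / 3 = 0.03443 mol
m(Au) = 0.03443 × 196.97 = 6.78 g

6.78 g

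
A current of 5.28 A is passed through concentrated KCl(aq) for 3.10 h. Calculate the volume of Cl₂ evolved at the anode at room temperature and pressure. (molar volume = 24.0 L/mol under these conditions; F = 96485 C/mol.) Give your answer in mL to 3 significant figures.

Q = It = 5.28 × 11160 = 58920 C
n(e⁻) = Q/F = 58920/96485 = 0.6107 mol
2Cl⁻ → Cl₂ + 2e⁻, so n(Cl₂) = 0.6107 / 2 = 0.3054 mol
V = 0.3054 × 24.0 = 7.330 L
= 7330 mL

7330 mL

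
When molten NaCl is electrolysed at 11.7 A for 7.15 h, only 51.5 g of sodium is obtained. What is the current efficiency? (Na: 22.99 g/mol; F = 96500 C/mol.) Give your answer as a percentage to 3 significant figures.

Q = 11.7 × 25740 = 3.012×10^5 C
n(e⁻) = 3.012×10^5 / 96500 = 3.121 mol
Na⁺ + e⁻ → Na, so theoretical n(Na) = 3.121 mol → 71.75 g
Efficiency = 51.5 / 71.75 = 0.7178 = 71.8%

71.8%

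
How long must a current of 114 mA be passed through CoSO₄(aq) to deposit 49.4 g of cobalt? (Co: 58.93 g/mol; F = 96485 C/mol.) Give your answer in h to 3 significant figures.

394 h

n(Co) = 49.4 / 58.93 = 0.8383 mol
Co²⁺ + 2e⁻ → Co, so n(e⁻) = 2 × 0.8383 = 1.677 mol
Q = 1.677 × 96485 = 1.618×10^5 C
t = Q / I = 1.618×10^5 / 0.114 = 1.419×10^6 s = 394 h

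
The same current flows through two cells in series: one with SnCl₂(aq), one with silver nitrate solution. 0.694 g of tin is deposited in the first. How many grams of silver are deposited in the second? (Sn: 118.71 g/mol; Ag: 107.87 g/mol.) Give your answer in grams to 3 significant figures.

n(Sn) = 0.694 / 118.71 = 0.005846 mol
Sn²⁺ + 2e⁻ → Sn, so n(e⁻) = 2 × 0.005846 = 0.01169 mol
In series, the same 0.01169 mol of electrons flows through the second cell.
Ag⁺ + e⁻ → Ag, so n(Ag) = 0.01169 mol
m(Ag) = 0.01169 × 107.87 = 1.26 g

1.26 g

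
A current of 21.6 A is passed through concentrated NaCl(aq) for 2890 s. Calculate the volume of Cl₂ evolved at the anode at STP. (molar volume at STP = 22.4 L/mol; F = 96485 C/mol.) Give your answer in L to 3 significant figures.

Q = It = 21.6 × 2890 = 62420 C
n(e⁻) = 62420 / 96485 = 0.6469 mol
2Cl⁻ → Cl₂ + 2e⁻, so n(Cl₂) = 0.6469 / 2 = 0.3235 mol
V = 0.3235 × 22.4 = 7.246 L

7.25 L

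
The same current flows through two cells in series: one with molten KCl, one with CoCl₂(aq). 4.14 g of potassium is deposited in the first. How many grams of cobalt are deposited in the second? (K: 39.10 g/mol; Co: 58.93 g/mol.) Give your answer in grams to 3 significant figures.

n(K) = 4.14 / 39.10 = 0.1059 mol
K⁺ + e⁻ → K, so n(e⁻) = 0.1059 mol
Same current for the same time ⇒ same n(e⁻) = 0.1059 mol in both cells.
Co²⁺ + 2e⁻ → Co, so n(Co) = 0.1059 / 2 = 0.05295 mol
m(Co) = 0.05295 × 58.93 = 3.12 g

3.12 g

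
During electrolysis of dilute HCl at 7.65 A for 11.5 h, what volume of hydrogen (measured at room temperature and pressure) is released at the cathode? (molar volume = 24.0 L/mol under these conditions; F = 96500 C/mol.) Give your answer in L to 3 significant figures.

Charge passed = 7.65 × 41400 = 3.167×10^5 C
Moles of electrons = 3.167×10^5 / 96500 = 3.282 mol
2H⁺ + 2e⁻ → H₂, so n(H₂) = 3.282 / 2 = 1.641 mol
V = 1.641 × 24.0 = 39.38 L

39.4 L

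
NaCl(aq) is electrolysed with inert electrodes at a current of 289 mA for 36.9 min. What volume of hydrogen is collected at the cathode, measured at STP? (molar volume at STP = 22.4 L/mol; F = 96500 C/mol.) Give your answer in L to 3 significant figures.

0.0743 L

Q = It = 0.289 × 2214 = 639.8 C
n(e⁻) = 639.8 / 96500 = 0.006630 mol
2H⁺ + 2e⁻ → H₂, so n(H₂) = 0.006630 / 2 = 0.003315 mol
V = 0.003315 × 22.4 = 0.07426 L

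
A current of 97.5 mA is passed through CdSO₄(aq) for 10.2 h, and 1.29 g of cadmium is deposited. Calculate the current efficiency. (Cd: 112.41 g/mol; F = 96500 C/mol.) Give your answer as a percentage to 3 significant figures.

Q = 0.0975 × 36720 = 3580 C
n(e⁻) = 3580 / 96500 = 0.03710 mol
Cd²⁺ + 2e⁻ → Cd, so theoretical n(Cd) = 0.01855 mol → 2.085 g
Efficiency = 1.29 / 2.085 = 0.6187 = 61.9%

61.9%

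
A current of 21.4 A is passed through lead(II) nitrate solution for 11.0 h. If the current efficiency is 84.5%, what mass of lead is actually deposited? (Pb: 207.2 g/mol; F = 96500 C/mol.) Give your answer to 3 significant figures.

769 g

Q = 21.4 × 39600 = 8.474×10^5 C
n(e⁻) = 8.474×10^5 / 96500 = 8.781 mol
Pb²⁺ + 2e⁻ → Pb, so theoretical m(Pb) = 4.391 × 207.2 = 909.8 g
Actual mass = 84.5% × 909.8 = 769 g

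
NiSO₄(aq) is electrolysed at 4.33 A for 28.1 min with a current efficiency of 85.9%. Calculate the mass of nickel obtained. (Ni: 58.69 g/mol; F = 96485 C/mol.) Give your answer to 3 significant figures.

1.91 g

Q = 4.33 × 1686 = 7300 C
n(e⁻) = 7300 / 96485 = 0.07566 mol
Ni²⁺ + 2e⁻ → Ni, so theoretical m(Ni) = 0.03783 × 58.69 = 2.220 g
Actual mass = 85.9% × 2.220 = 1.91 g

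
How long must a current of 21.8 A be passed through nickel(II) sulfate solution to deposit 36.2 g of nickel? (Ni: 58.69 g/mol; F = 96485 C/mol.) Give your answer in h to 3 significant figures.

1.52 h

n(Ni) = 36.2 / 58.69 = 0.6168 mol
Ni²⁺ + 2e⁻ → Ni, so n(e⁻) = 2 × 0.6168 = 1.234 mol
Q = 1.234 × 96485 = 1.191×10^5 C
t = Q / I = 1.191×10^5 / 21.8 = 5463 s = 1.52 h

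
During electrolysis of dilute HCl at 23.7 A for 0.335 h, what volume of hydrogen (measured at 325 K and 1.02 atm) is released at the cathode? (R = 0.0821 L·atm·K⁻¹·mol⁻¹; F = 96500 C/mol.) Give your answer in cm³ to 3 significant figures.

Q = It = 23.7 × 1206 = 28580 C
n(e⁻) = 28580 / 96500 = 0.2962 mol
2H⁺ + 2e⁻ → H₂, so n(H₂) = 0.2962 / 2 = 0.1481 mol
V = nRT/P = 0.1481 × 0.0821 × 325 / 1.02 = 3.874 L
= 3870 cm³

3870 cm³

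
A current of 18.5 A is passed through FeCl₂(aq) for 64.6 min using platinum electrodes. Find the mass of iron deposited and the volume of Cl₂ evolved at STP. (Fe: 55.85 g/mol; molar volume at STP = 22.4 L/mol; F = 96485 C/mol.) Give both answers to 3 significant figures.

20.8 g Fe; 8.32 L Cl₂

Q = 18.5 × 3876 = 71710 C; n(e⁻) = 71710 / 96485 = 0.7432 mol
Cathode: Fe²⁺ + 2e⁻ → Fe → n(Fe) = 0.7432/2 = 0.3716 mol → 20.8 g
Anode: 2Cl⁻ → Cl₂ + 2e⁻ → n(Cl₂) = 0.7432/2 = 0.3716 mol → 8.32 L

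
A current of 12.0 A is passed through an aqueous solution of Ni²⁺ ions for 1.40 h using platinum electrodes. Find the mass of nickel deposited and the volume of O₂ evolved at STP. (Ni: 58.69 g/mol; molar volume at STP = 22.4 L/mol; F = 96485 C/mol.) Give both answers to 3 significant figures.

18.4 g Ni; 3.51 L O₂

Q = 12.0 × 5040 = 60480 C; n(e⁻) = 60480 / 96485 = 0.6268 mol
Cathode: Ni²⁺ + 2e⁻ → Ni → n(Ni) = 0.6268/2 = 0.3134 mol → 18.4 g
Anode: 2H₂O → O₂ + 4H⁺ + 4e⁻ → n(O₂) = 0.6268/4 = 0.1567 mol → 3.51 L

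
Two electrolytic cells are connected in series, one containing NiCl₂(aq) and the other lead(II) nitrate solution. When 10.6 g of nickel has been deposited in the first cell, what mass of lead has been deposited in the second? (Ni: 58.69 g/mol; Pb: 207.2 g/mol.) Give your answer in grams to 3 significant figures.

37.4 g

n(Ni) = 10.6 / 58.69 = 0.1806 mol
Ni²⁺ + 2e⁻ → Ni, so n(e⁻) = 2 × 0.1806 = 0.3612 mol
In series, the same 0.3612 mol of electrons flows through the second cell.
Pb²⁺ + 2e⁻ → Pb, so n(Pb) = 0.3612 / 2 = 0.1806 mol
m(Pb) = 0.1806 × 207.2 = 37.4 g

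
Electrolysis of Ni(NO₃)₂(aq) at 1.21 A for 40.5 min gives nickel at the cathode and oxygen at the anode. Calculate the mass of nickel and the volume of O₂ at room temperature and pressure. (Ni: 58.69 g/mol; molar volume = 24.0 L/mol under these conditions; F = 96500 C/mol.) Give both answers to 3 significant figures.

0.894 g Ni; 0.183 L O₂

Q = 1.21 × 2430 = 2940 C; n(e⁻) = 2940 / 96500 = 0.03047 mol
Cathode: Ni²⁺ + 2e⁻ → Ni → n(Ni) = 0.03047/2 = 0.01524 mol → 0.894 g
Anode: 2H₂O → O₂ + 4H⁺ + 4e⁻ → n(O₂) = 0.03047/4 = 0.007618 mol → 0.183 L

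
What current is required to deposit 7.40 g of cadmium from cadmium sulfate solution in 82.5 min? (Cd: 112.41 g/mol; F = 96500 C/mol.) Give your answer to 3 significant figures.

2.57 A

n(Cd) = 7.40 / 112.41 = 0.06583 mol
Cd²⁺ + 2e⁻ → Cd, so n(e⁻) = 2 × 0.06583 = 0.1317 mol
Q = 0.1317 × 96500 = 12710 C
I = Q / t = 12710 / 4950 s = 2.57 A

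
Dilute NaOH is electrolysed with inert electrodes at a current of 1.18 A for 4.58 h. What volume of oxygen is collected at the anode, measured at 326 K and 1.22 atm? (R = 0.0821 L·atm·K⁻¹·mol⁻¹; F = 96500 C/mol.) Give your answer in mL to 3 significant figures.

1110 mL

Q = 1.18 A × 16488 s = 19460 C
n(e⁻) = 19460 / 96500 = 0.2017 mol
2H₂O → O₂ + 4H⁺ + 4e⁻, so n(O₂) = 0.2017 / 4 = 0.05043 mol
V = nRT/P = 0.05043 × 0.0821 × 326 / 1.22 = 1.106 L
= 1110 mL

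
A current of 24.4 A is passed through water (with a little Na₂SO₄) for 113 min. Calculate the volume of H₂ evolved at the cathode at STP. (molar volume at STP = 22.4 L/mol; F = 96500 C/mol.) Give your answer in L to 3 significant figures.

Q = It = 24.4 × 6780 = 1.654×10^5 C
n(e⁻) = Q/F = 1.654×10^5/96500 = 1.714 mol
2H⁺ + 2e⁻ → H₂, so n(H₂) = 1.714 / 2 = 0.8570 mol
V = 0.8570 × 22.4 = 19.20 L

19.2 L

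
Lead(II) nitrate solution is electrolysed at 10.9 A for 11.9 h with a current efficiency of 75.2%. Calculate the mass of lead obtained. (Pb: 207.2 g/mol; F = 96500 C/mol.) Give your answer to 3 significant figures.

377 g

Q = 10.9 × 42840 = 4.670×10^5 C
n(e⁻) = 4.670×10^5 / 96500 = 4.839 mol
Pb²⁺ + 2e⁻ → Pb, so theoretical m(Pb) = 2.420 × 207.2 = 501.4 g
Actual mass = 75.2% × 501.4 = 377 g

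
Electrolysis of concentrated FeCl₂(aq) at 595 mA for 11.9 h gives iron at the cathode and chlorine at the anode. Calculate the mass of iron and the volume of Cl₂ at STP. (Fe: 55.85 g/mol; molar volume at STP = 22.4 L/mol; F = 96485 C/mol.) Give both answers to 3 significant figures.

7.38 g Fe; 2.96 L Cl₂

Q = 0.595 × 42840 = 25490 C; n(e⁻) = 25490 / 96485 = 0.2642 mol
Cathode: Fe²⁺ + 2e⁻ → Fe → n(Fe) = 0.2642/2 = 0.1321 mol → 7.38 g
Anode: 2Cl⁻ → Cl₂ + 2e⁻ → n(Cl₂) = 0.2642/2 = 0.1321 mol → 2.96 L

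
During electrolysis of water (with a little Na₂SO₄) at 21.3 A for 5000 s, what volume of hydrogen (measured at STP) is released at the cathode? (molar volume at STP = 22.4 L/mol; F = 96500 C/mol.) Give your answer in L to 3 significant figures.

Q = It = 21.3 × 5000 = 1.065×10^5 C
n(e⁻) = 1.065×10^5 / 96500 = 1.104 mol
2H⁺ + 2e⁻ → H₂, so n(H₂) = 1.104 / 2 = 0.5520 mol
V = 0.5520 × 22.4 = 12.36 L

12.4 L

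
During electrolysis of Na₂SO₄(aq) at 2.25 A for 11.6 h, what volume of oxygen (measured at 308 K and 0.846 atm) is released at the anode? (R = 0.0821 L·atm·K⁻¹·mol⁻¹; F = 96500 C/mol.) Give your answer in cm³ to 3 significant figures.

Q = It = 2.25 × 41760 = 93960 C
n(e⁻) = 93960 / 96500 = 0.9737 mol
2H₂O → O₂ + 4H⁺ + 4e⁻, so n(O₂) = 0.9737 / 4 = 0.2434 mol
V = nRT/P = 0.2434 × 0.0821 × 308 / 0.846 = 7.275 L
= 7280 cm³

7280 cm³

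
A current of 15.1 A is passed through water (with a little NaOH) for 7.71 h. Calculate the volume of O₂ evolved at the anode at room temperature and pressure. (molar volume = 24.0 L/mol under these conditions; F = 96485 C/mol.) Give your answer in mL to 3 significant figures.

Charge passed = 15.1 × 27756 = 4.191×10^5 C
Moles of electrons = 4.191×10^5 / 96485 = 4.344 mol
2H₂O → O₂ + 4H⁺ + 4e⁻, so n(O₂) = 4.344 / 4 = 1.086 mol
V = 1.086 × 24.0 = 26.06 L
= 26100 mL

26100 mL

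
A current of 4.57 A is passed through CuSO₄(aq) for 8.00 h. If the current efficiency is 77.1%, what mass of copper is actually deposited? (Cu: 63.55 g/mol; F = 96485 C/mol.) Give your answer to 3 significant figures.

Q = 4.57 × 28800 = 1.316×10^5 C
n(e⁻) = 1.316×10^5 / 96485 = 1.364 mol
Cu²⁺ + 2e⁻ → Cu, so theoretical m(Cu) = 0.6820 × 63.55 = 43.34 g
Actual mass = 77.1% × 43.34 = 33.4 g

33.4 g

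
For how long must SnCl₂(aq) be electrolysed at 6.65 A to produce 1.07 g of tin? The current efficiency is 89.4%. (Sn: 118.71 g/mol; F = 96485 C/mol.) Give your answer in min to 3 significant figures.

4.88 min

n(Sn) = 1.07 / 118.71 = 0.009014 mol
Sn²⁺ + 2e⁻ → Sn, so n(e⁻) = 2 × 0.009014 = 0.01803 mol
Q = 0.01803 × 96485 / 0.894 = 1946 C
t = Q / I = 1946 / 6.65 = 292.6 s = 4.88 min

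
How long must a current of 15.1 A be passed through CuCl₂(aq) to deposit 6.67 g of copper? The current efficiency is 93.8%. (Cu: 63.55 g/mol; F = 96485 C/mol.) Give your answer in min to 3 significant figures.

n(Cu) = 6.67 / 63.55 = 0.1050 mol
Cu²⁺ + 2e⁻ → Cu, so n(e⁻) = 2 × 0.1050 = 0.2100 mol
Q = 0.2100 × 96485 / 0.938 = 21600 C
t = Q / I = 21600 / 15.1 = 1430 s = 23.8 min

23.8 min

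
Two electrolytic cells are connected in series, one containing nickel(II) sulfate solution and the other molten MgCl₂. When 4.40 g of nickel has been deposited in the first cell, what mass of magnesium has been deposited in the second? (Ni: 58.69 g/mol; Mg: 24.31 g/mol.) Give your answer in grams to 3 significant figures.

n(Ni) = 4.40 / 58.69 = 0.07497 mol
Ni²⁺ + 2e⁻ → Ni, so n(e⁻) = 2 × 0.07497 = 0.1499 mol
Same current for the same time ⇒ same n(e⁻) = 0.1499 mol in both cells.
Mg²⁺ + 2e⁻ → Mg, so n(Mg) = 0.1499 / 2 = 0.07495 mol
m(Mg) = 0.07495 × 24.31 = 1.82 g

1.82 g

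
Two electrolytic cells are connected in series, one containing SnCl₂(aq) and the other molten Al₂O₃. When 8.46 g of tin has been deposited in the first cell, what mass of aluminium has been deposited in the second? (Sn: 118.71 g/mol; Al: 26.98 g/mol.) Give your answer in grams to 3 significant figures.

n(Sn) = 8.46 / 118.71 = 0.07127 mol
Sn²⁺ + 2e⁻ → Sn, so n(e⁻) = 2 × 0.07127 = 0.1425 mol
Same current for the same time ⇒ same n(e⁻) = 0.1425 mol in both cells.
Al³⁺ + 3e⁻ → Al, so n(Al) = 0.1425 / 3 = 0.04750 mol
m(Al) = 0.04750 × 26.98 = 1.28 g

1.28 g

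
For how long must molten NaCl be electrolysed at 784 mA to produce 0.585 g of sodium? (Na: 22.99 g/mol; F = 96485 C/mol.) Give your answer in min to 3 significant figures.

52.2 min

n(Na) = 0.585 / 22.99 = 0.02545 mol
Na⁺ + e⁻ → Na, so n(e⁻) = 0.02545 mol
Q = 0.02545 × 96485 = 2456 C
t = Q / I = 2456 / 0.784 = 3133 s = 52.2 min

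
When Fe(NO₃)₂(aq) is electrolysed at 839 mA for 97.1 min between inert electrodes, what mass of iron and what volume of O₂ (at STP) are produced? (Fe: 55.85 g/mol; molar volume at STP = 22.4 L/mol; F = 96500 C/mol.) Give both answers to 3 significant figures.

Q = 0.839 × 5826 = 4888 C; n(e⁻) = 4888 / 96500 = 0.05065 mol
Cathode: Fe²⁺ + 2e⁻ → Fe → n(Fe) = 0.05065/2 = 0.02533 mol → 1.41 g
Anode: 2H₂O → O₂ + 4H⁺ + 4e⁻ → n(O₂) = 0.05065/4 = 0.01266 mol → 0.284 L

1.41 g Fe; 0.284 L O₂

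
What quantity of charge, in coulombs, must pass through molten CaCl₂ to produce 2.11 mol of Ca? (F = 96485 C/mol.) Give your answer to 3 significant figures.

4.07×10^5 C

Ca²⁺ + 2e⁻ → Ca, so n(e⁻) = 2 × 2.11 = 4.220 mol
Q = 4.220 × 96485 = 4.072×10^5 C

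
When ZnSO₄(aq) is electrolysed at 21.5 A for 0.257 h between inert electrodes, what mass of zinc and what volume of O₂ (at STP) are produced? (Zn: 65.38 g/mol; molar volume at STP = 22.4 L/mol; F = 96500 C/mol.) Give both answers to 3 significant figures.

6.74 g Zn; 1.15 L O₂

Q = 21.5 × 925.2 = 19890 C; n(e⁻) = 19890 / 96500 = 0.2061 mol
Cathode: Zn²⁺ + 2e⁻ → Zn → n(Zn) = 0.2061/2 = 0.1031 mol → 6.74 g
Anode: 2H₂O → O₂ + 4H⁺ + 4e⁻ → n(O₂) = 0.2061/4 = 0.05153 mol → 1.15 L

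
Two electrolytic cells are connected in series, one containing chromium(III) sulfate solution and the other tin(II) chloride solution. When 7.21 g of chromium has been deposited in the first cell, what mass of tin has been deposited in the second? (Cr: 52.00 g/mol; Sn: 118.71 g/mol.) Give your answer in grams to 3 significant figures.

n(Cr) = 7.21 / 52.00 = 0.1387 mol
Cr³⁺ + 3e⁻ → Cr, so n(e⁻) = 3 × 0.1387 = 0.4161 mol
The cells are in series, so the same charge (and hence the same n(e⁻) = 0.4161 mol) passes through both.
Sn²⁺ + 2e⁻ → Sn, so n(Sn) = 0.4161 / 2 = 0.2081 mol
m(Sn) = 0.2081 × 118.71 = 24.7 g

24.7 g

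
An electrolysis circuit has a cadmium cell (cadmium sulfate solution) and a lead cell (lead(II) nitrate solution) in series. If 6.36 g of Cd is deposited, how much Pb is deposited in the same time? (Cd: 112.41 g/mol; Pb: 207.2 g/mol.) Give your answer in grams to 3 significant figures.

n(Cd) = 6.36 / 112.41 = 0.05658 mol
Cd²⁺ + 2e⁻ → Cd, so n(e⁻) = 2 × 0.05658 = 0.1132 mol
In series, the same 0.1132 mol of electrons flows through the second cell.
Pb²⁺ + 2e⁻ → Pb, so n(Pb) = 0.1132 / 2 = 0.05660 mol
m(Pb) = 0.05660 × 207.2 = 11.7 g

11.7 g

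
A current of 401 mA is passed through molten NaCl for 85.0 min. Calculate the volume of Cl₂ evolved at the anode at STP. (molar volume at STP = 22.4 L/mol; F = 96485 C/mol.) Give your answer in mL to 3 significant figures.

237 mL

Charge passed = 0.401 × 5100 = 2045 C
n(e⁻) = 2045 / 96485 = 0.02120 mol
2Cl⁻ → Cl₂ + 2e⁻, so n(Cl₂) = 0.02120 / 2 = 0.01060 mol
V = 0.01060 × 22.4 = 0.2374 L
= 237 mL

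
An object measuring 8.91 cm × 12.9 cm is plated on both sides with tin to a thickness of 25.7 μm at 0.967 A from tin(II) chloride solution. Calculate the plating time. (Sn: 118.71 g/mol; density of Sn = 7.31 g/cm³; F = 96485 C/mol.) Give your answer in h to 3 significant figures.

Plated area = 2 × 8.91 × 12.9 = 229.9 cm²
Volume = 229.9 × 25.7×10⁻⁴ cm = 0.5908 cm³
m(Sn) = 0.5908 × 7.31 = 4.319 g
n(Sn) = 4.319 / 118.71 = 0.03638 mol; n(e⁻) = 2 × 0.03638 = 0.07276 mol
Q = 0.07276 × 96485 = 7020 C
t = 7020 / 0.967 = 7260 s = 2.02 h

2.02 h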